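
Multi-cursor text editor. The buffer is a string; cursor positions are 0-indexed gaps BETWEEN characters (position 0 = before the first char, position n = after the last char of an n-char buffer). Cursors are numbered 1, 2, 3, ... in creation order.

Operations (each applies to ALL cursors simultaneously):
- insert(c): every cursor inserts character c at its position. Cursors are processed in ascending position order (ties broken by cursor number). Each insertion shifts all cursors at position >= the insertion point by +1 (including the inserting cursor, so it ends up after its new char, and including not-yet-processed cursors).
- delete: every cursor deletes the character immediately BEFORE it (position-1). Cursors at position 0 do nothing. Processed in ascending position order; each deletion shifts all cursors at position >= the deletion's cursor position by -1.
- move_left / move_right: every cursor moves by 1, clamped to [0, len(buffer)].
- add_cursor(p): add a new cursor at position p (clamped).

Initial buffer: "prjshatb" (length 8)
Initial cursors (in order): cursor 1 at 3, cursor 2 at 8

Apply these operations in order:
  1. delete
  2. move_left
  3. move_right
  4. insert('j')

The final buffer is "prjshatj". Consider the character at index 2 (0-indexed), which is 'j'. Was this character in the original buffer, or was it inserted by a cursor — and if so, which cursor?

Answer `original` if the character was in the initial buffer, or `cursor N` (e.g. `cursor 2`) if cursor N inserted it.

After op 1 (delete): buffer="prshat" (len 6), cursors c1@2 c2@6, authorship ......
After op 2 (move_left): buffer="prshat" (len 6), cursors c1@1 c2@5, authorship ......
After op 3 (move_right): buffer="prshat" (len 6), cursors c1@2 c2@6, authorship ......
After op 4 (insert('j')): buffer="prjshatj" (len 8), cursors c1@3 c2@8, authorship ..1....2
Authorship (.=original, N=cursor N): . . 1 . . . . 2
Index 2: author = 1

Answer: cursor 1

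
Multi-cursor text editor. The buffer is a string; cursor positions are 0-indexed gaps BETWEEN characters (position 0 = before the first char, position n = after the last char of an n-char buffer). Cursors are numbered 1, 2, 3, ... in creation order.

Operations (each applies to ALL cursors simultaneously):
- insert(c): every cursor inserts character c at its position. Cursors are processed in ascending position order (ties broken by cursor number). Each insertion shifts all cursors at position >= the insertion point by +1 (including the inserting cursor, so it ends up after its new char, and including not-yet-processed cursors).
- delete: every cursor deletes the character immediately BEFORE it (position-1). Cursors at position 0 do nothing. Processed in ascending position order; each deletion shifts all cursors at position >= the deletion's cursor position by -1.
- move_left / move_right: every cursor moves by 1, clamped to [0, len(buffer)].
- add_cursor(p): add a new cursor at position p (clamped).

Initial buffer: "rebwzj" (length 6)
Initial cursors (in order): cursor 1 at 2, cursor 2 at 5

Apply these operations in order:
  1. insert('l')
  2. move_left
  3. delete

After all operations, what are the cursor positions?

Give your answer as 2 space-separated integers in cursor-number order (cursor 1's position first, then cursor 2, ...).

Answer: 1 4

Derivation:
After op 1 (insert('l')): buffer="relbwzlj" (len 8), cursors c1@3 c2@7, authorship ..1...2.
After op 2 (move_left): buffer="relbwzlj" (len 8), cursors c1@2 c2@6, authorship ..1...2.
After op 3 (delete): buffer="rlbwlj" (len 6), cursors c1@1 c2@4, authorship .1..2.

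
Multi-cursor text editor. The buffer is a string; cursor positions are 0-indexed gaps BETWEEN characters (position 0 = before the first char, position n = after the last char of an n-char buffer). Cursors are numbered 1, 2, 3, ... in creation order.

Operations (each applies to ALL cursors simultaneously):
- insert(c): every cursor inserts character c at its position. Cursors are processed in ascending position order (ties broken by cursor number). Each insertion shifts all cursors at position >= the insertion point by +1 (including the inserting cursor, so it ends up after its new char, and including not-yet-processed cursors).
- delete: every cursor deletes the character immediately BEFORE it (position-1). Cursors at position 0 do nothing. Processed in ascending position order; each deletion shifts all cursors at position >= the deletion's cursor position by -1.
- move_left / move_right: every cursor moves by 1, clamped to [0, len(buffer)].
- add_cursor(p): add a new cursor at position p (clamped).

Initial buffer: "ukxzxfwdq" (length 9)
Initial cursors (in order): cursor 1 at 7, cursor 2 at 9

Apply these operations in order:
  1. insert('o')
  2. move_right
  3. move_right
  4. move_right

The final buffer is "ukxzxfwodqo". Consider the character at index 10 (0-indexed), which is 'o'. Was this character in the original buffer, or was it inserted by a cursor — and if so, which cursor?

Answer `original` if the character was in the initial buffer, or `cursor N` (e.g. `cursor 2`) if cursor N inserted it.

After op 1 (insert('o')): buffer="ukxzxfwodqo" (len 11), cursors c1@8 c2@11, authorship .......1..2
After op 2 (move_right): buffer="ukxzxfwodqo" (len 11), cursors c1@9 c2@11, authorship .......1..2
After op 3 (move_right): buffer="ukxzxfwodqo" (len 11), cursors c1@10 c2@11, authorship .......1..2
After op 4 (move_right): buffer="ukxzxfwodqo" (len 11), cursors c1@11 c2@11, authorship .......1..2
Authorship (.=original, N=cursor N): . . . . . . . 1 . . 2
Index 10: author = 2

Answer: cursor 2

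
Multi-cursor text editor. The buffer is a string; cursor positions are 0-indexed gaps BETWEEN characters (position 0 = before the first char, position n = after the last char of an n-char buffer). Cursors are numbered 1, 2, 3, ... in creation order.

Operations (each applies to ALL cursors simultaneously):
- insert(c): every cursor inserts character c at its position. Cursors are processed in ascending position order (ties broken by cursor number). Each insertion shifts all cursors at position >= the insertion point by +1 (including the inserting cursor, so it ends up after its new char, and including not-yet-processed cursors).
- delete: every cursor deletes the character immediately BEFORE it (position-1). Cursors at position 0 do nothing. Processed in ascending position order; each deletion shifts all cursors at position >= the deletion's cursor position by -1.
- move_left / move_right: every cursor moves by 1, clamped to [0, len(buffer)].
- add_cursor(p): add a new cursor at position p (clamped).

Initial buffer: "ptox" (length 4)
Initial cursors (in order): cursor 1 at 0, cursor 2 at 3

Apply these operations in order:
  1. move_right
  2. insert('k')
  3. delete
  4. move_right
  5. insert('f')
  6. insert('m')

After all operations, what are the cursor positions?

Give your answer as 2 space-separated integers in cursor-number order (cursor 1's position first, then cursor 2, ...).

After op 1 (move_right): buffer="ptox" (len 4), cursors c1@1 c2@4, authorship ....
After op 2 (insert('k')): buffer="pktoxk" (len 6), cursors c1@2 c2@6, authorship .1...2
After op 3 (delete): buffer="ptox" (len 4), cursors c1@1 c2@4, authorship ....
After op 4 (move_right): buffer="ptox" (len 4), cursors c1@2 c2@4, authorship ....
After op 5 (insert('f')): buffer="ptfoxf" (len 6), cursors c1@3 c2@6, authorship ..1..2
After op 6 (insert('m')): buffer="ptfmoxfm" (len 8), cursors c1@4 c2@8, authorship ..11..22

Answer: 4 8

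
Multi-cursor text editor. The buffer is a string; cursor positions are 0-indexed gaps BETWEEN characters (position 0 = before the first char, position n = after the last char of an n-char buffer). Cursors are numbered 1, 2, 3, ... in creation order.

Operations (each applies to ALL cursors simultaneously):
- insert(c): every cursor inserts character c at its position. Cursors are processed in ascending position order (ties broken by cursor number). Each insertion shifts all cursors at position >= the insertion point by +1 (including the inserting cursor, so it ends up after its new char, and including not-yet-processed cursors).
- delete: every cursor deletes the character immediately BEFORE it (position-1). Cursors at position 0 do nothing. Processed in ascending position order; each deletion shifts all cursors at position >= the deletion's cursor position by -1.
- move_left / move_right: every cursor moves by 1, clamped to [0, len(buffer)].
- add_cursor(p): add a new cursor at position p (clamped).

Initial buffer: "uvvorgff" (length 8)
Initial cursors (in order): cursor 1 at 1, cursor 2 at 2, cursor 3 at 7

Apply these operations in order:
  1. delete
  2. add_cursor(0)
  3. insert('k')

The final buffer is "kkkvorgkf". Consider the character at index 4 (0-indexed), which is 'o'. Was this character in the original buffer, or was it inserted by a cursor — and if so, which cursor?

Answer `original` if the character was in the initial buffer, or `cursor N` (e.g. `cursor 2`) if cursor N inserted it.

Answer: original

Derivation:
After op 1 (delete): buffer="vorgf" (len 5), cursors c1@0 c2@0 c3@4, authorship .....
After op 2 (add_cursor(0)): buffer="vorgf" (len 5), cursors c1@0 c2@0 c4@0 c3@4, authorship .....
After op 3 (insert('k')): buffer="kkkvorgkf" (len 9), cursors c1@3 c2@3 c4@3 c3@8, authorship 124....3.
Authorship (.=original, N=cursor N): 1 2 4 . . . . 3 .
Index 4: author = original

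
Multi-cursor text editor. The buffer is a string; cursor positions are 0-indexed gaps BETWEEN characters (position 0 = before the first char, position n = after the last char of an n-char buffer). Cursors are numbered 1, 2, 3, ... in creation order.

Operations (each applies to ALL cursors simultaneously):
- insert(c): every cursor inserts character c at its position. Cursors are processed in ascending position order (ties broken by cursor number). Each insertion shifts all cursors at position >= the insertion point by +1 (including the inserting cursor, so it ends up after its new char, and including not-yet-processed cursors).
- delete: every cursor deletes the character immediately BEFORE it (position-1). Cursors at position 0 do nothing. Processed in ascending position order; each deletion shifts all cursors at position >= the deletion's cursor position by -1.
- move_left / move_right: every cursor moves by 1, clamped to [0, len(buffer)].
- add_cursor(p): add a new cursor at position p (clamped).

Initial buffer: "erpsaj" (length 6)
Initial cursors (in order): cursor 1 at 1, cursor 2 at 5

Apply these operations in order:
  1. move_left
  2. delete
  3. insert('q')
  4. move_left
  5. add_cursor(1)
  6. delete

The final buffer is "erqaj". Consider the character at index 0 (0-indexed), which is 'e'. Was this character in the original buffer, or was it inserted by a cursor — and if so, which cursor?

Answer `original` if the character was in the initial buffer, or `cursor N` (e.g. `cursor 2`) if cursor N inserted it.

After op 1 (move_left): buffer="erpsaj" (len 6), cursors c1@0 c2@4, authorship ......
After op 2 (delete): buffer="erpaj" (len 5), cursors c1@0 c2@3, authorship .....
After op 3 (insert('q')): buffer="qerpqaj" (len 7), cursors c1@1 c2@5, authorship 1...2..
After op 4 (move_left): buffer="qerpqaj" (len 7), cursors c1@0 c2@4, authorship 1...2..
After op 5 (add_cursor(1)): buffer="qerpqaj" (len 7), cursors c1@0 c3@1 c2@4, authorship 1...2..
After op 6 (delete): buffer="erqaj" (len 5), cursors c1@0 c3@0 c2@2, authorship ..2..
Authorship (.=original, N=cursor N): . . 2 . .
Index 0: author = original

Answer: original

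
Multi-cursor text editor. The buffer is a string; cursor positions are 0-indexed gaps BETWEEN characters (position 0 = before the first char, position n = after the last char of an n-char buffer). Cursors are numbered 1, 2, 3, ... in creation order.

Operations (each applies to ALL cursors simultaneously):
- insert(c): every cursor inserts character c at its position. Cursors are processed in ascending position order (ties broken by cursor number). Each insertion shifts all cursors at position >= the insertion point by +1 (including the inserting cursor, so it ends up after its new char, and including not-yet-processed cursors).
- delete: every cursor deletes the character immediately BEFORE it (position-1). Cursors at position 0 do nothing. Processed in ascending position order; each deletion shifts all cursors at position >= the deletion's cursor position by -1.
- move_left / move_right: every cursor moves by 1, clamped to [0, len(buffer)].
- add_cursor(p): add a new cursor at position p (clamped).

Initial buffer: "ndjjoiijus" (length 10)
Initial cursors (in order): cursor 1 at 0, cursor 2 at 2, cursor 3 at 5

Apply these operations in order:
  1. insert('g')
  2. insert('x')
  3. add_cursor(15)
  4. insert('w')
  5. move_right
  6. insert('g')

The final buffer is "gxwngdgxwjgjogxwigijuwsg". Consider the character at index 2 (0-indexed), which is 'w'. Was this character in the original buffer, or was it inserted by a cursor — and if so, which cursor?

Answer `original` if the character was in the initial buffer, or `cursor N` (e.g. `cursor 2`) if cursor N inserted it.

Answer: cursor 1

Derivation:
After op 1 (insert('g')): buffer="gndgjjogiijus" (len 13), cursors c1@1 c2@4 c3@8, authorship 1..2...3.....
After op 2 (insert('x')): buffer="gxndgxjjogxiijus" (len 16), cursors c1@2 c2@6 c3@11, authorship 11..22...33.....
After op 3 (add_cursor(15)): buffer="gxndgxjjogxiijus" (len 16), cursors c1@2 c2@6 c3@11 c4@15, authorship 11..22...33.....
After op 4 (insert('w')): buffer="gxwndgxwjjogxwiijuws" (len 20), cursors c1@3 c2@8 c3@14 c4@19, authorship 111..222...333....4.
After op 5 (move_right): buffer="gxwndgxwjjogxwiijuws" (len 20), cursors c1@4 c2@9 c3@15 c4@20, authorship 111..222...333....4.
After op 6 (insert('g')): buffer="gxwngdgxwjgjogxwigijuwsg" (len 24), cursors c1@5 c2@11 c3@18 c4@24, authorship 111.1.222.2..333.3...4.4
Authorship (.=original, N=cursor N): 1 1 1 . 1 . 2 2 2 . 2 . . 3 3 3 . 3 . . . 4 . 4
Index 2: author = 1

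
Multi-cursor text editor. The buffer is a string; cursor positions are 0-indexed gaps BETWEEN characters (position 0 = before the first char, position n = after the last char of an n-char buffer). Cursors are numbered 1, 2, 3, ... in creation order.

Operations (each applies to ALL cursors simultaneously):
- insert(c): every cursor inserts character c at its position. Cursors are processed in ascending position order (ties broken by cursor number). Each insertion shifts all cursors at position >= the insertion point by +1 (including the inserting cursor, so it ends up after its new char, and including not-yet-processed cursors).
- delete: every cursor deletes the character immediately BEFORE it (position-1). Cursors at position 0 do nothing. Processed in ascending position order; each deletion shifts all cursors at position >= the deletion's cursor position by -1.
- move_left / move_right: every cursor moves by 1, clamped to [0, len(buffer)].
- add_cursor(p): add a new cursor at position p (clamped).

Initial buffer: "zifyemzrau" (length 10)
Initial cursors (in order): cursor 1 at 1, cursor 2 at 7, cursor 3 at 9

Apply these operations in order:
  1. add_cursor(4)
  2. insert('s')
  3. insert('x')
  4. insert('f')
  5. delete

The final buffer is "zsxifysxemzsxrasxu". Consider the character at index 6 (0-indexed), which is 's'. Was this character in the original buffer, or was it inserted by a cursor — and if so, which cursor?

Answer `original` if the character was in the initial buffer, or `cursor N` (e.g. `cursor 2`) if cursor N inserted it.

After op 1 (add_cursor(4)): buffer="zifyemzrau" (len 10), cursors c1@1 c4@4 c2@7 c3@9, authorship ..........
After op 2 (insert('s')): buffer="zsifysemzsrasu" (len 14), cursors c1@2 c4@6 c2@10 c3@13, authorship .1...4...2..3.
After op 3 (insert('x')): buffer="zsxifysxemzsxrasxu" (len 18), cursors c1@3 c4@8 c2@13 c3@17, authorship .11...44...22..33.
After op 4 (insert('f')): buffer="zsxfifysxfemzsxfrasxfu" (len 22), cursors c1@4 c4@10 c2@16 c3@21, authorship .111...444...222..333.
After op 5 (delete): buffer="zsxifysxemzsxrasxu" (len 18), cursors c1@3 c4@8 c2@13 c3@17, authorship .11...44...22..33.
Authorship (.=original, N=cursor N): . 1 1 . . . 4 4 . . . 2 2 . . 3 3 .
Index 6: author = 4

Answer: cursor 4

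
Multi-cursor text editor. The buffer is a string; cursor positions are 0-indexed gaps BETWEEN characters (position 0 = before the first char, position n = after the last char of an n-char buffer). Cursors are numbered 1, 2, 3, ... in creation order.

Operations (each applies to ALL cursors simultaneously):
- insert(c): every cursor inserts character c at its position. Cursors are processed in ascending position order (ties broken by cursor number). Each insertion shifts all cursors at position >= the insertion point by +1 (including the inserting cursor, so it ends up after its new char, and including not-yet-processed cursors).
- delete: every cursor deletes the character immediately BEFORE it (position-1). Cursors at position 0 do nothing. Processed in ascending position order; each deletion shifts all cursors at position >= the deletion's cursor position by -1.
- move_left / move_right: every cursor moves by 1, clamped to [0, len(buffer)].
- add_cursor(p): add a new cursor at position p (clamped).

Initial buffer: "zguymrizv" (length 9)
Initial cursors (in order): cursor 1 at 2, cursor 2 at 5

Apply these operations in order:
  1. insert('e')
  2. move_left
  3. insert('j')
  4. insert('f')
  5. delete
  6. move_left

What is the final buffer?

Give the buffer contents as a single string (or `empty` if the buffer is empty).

After op 1 (insert('e')): buffer="zgeuymerizv" (len 11), cursors c1@3 c2@7, authorship ..1...2....
After op 2 (move_left): buffer="zgeuymerizv" (len 11), cursors c1@2 c2@6, authorship ..1...2....
After op 3 (insert('j')): buffer="zgjeuymjerizv" (len 13), cursors c1@3 c2@8, authorship ..11...22....
After op 4 (insert('f')): buffer="zgjfeuymjferizv" (len 15), cursors c1@4 c2@10, authorship ..111...222....
After op 5 (delete): buffer="zgjeuymjerizv" (len 13), cursors c1@3 c2@8, authorship ..11...22....
After op 6 (move_left): buffer="zgjeuymjerizv" (len 13), cursors c1@2 c2@7, authorship ..11...22....

Answer: zgjeuymjerizv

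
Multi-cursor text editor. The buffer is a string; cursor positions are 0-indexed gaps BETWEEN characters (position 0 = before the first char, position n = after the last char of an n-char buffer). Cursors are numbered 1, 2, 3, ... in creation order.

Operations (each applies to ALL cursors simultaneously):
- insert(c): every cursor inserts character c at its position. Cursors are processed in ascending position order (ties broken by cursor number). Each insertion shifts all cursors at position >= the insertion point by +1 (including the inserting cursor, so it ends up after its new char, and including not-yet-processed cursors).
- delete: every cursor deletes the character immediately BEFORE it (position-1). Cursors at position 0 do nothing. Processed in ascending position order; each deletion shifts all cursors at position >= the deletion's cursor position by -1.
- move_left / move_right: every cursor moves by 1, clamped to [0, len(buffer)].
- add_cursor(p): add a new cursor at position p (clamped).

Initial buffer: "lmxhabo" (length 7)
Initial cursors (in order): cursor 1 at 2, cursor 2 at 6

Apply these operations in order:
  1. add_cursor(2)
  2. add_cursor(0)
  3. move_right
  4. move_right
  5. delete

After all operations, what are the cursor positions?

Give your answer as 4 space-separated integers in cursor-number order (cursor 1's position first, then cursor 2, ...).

After op 1 (add_cursor(2)): buffer="lmxhabo" (len 7), cursors c1@2 c3@2 c2@6, authorship .......
After op 2 (add_cursor(0)): buffer="lmxhabo" (len 7), cursors c4@0 c1@2 c3@2 c2@6, authorship .......
After op 3 (move_right): buffer="lmxhabo" (len 7), cursors c4@1 c1@3 c3@3 c2@7, authorship .......
After op 4 (move_right): buffer="lmxhabo" (len 7), cursors c4@2 c1@4 c3@4 c2@7, authorship .......
After op 5 (delete): buffer="lab" (len 3), cursors c1@1 c3@1 c4@1 c2@3, authorship ...

Answer: 1 3 1 1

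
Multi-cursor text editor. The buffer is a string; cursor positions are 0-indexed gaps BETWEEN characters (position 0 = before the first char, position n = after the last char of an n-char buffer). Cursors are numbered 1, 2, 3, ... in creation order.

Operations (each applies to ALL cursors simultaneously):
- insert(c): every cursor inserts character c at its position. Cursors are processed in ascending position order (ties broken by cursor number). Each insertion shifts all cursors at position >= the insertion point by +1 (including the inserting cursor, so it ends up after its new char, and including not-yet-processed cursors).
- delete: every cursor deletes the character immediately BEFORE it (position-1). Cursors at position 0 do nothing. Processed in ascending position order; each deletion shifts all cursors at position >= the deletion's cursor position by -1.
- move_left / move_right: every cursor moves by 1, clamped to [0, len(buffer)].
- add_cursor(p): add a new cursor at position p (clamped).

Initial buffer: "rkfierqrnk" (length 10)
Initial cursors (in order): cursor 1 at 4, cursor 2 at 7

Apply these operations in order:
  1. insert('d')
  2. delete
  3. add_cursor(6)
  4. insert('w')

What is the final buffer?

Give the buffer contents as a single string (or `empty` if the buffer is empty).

After op 1 (insert('d')): buffer="rkfiderqdrnk" (len 12), cursors c1@5 c2@9, authorship ....1...2...
After op 2 (delete): buffer="rkfierqrnk" (len 10), cursors c1@4 c2@7, authorship ..........
After op 3 (add_cursor(6)): buffer="rkfierqrnk" (len 10), cursors c1@4 c3@6 c2@7, authorship ..........
After op 4 (insert('w')): buffer="rkfiwerwqwrnk" (len 13), cursors c1@5 c3@8 c2@10, authorship ....1..3.2...

Answer: rkfiwerwqwrnk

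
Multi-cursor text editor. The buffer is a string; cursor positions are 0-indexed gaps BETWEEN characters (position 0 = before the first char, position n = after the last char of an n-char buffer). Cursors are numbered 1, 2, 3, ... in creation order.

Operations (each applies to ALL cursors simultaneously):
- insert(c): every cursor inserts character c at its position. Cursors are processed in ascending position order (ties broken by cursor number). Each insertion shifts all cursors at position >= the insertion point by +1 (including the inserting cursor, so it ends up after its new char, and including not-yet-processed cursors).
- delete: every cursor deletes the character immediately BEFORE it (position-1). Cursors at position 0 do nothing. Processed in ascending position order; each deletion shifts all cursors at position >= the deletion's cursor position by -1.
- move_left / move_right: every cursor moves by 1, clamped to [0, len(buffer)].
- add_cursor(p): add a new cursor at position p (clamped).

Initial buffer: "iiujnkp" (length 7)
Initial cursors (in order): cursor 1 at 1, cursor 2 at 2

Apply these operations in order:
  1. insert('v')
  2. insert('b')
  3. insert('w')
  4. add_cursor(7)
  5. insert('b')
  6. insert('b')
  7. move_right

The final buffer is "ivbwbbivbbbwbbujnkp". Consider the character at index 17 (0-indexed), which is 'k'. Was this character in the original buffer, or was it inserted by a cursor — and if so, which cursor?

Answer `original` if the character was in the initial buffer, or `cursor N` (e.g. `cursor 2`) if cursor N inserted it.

After op 1 (insert('v')): buffer="ivivujnkp" (len 9), cursors c1@2 c2@4, authorship .1.2.....
After op 2 (insert('b')): buffer="ivbivbujnkp" (len 11), cursors c1@3 c2@6, authorship .11.22.....
After op 3 (insert('w')): buffer="ivbwivbwujnkp" (len 13), cursors c1@4 c2@8, authorship .111.222.....
After op 4 (add_cursor(7)): buffer="ivbwivbwujnkp" (len 13), cursors c1@4 c3@7 c2@8, authorship .111.222.....
After op 5 (insert('b')): buffer="ivbwbivbbwbujnkp" (len 16), cursors c1@5 c3@9 c2@11, authorship .1111.22322.....
After op 6 (insert('b')): buffer="ivbwbbivbbbwbbujnkp" (len 19), cursors c1@6 c3@11 c2@14, authorship .11111.2233222.....
After op 7 (move_right): buffer="ivbwbbivbbbwbbujnkp" (len 19), cursors c1@7 c3@12 c2@15, authorship .11111.2233222.....
Authorship (.=original, N=cursor N): . 1 1 1 1 1 . 2 2 3 3 2 2 2 . . . . .
Index 17: author = original

Answer: original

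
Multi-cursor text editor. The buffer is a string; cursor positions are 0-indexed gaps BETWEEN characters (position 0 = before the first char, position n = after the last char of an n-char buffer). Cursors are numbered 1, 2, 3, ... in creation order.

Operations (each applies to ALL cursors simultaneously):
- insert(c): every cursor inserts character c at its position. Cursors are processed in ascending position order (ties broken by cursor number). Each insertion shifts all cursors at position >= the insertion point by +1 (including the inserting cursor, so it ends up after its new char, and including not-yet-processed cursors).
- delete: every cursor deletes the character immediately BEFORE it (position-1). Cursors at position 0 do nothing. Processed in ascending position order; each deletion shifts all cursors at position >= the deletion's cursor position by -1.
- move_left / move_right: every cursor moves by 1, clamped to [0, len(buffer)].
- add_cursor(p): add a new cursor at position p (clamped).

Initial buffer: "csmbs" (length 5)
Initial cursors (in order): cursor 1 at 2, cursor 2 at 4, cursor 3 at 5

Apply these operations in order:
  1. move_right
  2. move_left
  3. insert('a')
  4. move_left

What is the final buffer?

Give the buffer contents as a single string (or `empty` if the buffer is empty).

Answer: csambaas

Derivation:
After op 1 (move_right): buffer="csmbs" (len 5), cursors c1@3 c2@5 c3@5, authorship .....
After op 2 (move_left): buffer="csmbs" (len 5), cursors c1@2 c2@4 c3@4, authorship .....
After op 3 (insert('a')): buffer="csambaas" (len 8), cursors c1@3 c2@7 c3@7, authorship ..1..23.
After op 4 (move_left): buffer="csambaas" (len 8), cursors c1@2 c2@6 c3@6, authorship ..1..23.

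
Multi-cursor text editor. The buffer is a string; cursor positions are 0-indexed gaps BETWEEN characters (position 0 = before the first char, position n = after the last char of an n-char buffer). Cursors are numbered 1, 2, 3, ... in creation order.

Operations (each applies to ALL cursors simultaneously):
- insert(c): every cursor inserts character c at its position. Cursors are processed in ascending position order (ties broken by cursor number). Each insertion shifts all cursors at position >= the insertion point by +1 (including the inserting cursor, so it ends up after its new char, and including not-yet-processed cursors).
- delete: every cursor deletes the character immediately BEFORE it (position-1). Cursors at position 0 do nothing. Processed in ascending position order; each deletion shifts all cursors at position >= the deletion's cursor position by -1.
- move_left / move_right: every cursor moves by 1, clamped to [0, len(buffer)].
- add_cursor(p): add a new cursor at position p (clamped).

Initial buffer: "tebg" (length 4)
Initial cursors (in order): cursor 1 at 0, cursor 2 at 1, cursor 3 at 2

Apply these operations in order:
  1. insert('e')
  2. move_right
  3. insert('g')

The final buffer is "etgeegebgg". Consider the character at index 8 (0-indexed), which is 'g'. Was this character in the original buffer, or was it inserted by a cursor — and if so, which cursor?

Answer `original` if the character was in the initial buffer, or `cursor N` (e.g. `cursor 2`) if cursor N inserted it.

Answer: cursor 3

Derivation:
After op 1 (insert('e')): buffer="eteeebg" (len 7), cursors c1@1 c2@3 c3@5, authorship 1.2.3..
After op 2 (move_right): buffer="eteeebg" (len 7), cursors c1@2 c2@4 c3@6, authorship 1.2.3..
After op 3 (insert('g')): buffer="etgeegebgg" (len 10), cursors c1@3 c2@6 c3@9, authorship 1.12.23.3.
Authorship (.=original, N=cursor N): 1 . 1 2 . 2 3 . 3 .
Index 8: author = 3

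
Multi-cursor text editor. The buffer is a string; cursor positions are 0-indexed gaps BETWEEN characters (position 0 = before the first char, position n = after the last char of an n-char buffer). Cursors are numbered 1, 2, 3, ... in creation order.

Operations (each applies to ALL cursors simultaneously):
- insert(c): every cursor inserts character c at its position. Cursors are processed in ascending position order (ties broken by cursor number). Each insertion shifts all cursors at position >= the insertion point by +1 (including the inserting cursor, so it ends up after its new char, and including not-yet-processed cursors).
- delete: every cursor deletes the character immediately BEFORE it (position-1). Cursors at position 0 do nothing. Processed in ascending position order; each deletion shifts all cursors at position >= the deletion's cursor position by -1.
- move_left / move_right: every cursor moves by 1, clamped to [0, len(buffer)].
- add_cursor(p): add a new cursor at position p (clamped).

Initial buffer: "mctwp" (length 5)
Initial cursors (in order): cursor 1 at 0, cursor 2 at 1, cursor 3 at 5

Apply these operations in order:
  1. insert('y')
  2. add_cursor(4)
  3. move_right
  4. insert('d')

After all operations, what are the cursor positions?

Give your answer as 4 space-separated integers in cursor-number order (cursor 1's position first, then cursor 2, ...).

After op 1 (insert('y')): buffer="ymyctwpy" (len 8), cursors c1@1 c2@3 c3@8, authorship 1.2....3
After op 2 (add_cursor(4)): buffer="ymyctwpy" (len 8), cursors c1@1 c2@3 c4@4 c3@8, authorship 1.2....3
After op 3 (move_right): buffer="ymyctwpy" (len 8), cursors c1@2 c2@4 c4@5 c3@8, authorship 1.2....3
After op 4 (insert('d')): buffer="ymdycdtdwpyd" (len 12), cursors c1@3 c2@6 c4@8 c3@12, authorship 1.12.2.4..33

Answer: 3 6 12 8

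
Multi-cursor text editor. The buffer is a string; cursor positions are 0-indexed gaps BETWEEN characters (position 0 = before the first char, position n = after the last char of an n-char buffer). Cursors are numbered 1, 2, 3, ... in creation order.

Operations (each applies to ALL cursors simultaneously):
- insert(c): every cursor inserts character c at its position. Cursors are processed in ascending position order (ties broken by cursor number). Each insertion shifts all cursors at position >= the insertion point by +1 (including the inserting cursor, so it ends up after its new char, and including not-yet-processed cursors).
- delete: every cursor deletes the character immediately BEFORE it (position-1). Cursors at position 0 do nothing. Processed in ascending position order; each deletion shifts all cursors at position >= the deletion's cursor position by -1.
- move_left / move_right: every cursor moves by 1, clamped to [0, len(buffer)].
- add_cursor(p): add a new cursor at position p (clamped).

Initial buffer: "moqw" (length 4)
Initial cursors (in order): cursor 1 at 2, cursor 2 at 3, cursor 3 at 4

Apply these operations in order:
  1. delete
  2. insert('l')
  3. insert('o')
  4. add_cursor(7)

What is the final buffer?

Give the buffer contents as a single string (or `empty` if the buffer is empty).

After op 1 (delete): buffer="m" (len 1), cursors c1@1 c2@1 c3@1, authorship .
After op 2 (insert('l')): buffer="mlll" (len 4), cursors c1@4 c2@4 c3@4, authorship .123
After op 3 (insert('o')): buffer="mlllooo" (len 7), cursors c1@7 c2@7 c3@7, authorship .123123
After op 4 (add_cursor(7)): buffer="mlllooo" (len 7), cursors c1@7 c2@7 c3@7 c4@7, authorship .123123

Answer: mlllooo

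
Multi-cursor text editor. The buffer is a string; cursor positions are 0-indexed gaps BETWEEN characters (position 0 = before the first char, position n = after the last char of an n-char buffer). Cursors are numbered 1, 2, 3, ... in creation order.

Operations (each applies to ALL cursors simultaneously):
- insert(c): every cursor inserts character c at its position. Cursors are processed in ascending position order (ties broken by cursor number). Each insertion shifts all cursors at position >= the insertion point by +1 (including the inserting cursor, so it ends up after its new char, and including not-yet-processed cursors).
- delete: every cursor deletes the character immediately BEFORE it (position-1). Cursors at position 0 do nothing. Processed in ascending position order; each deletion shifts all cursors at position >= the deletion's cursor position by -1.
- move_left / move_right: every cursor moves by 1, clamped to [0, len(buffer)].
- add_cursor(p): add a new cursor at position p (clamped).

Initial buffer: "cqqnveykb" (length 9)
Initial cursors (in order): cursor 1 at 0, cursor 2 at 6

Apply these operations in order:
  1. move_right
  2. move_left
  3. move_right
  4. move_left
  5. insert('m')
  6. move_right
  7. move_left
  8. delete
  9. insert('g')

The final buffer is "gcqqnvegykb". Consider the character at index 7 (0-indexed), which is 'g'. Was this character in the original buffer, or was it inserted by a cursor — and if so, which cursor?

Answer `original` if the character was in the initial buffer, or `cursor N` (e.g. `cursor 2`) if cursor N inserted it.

After op 1 (move_right): buffer="cqqnveykb" (len 9), cursors c1@1 c2@7, authorship .........
After op 2 (move_left): buffer="cqqnveykb" (len 9), cursors c1@0 c2@6, authorship .........
After op 3 (move_right): buffer="cqqnveykb" (len 9), cursors c1@1 c2@7, authorship .........
After op 4 (move_left): buffer="cqqnveykb" (len 9), cursors c1@0 c2@6, authorship .........
After op 5 (insert('m')): buffer="mcqqnvemykb" (len 11), cursors c1@1 c2@8, authorship 1......2...
After op 6 (move_right): buffer="mcqqnvemykb" (len 11), cursors c1@2 c2@9, authorship 1......2...
After op 7 (move_left): buffer="mcqqnvemykb" (len 11), cursors c1@1 c2@8, authorship 1......2...
After op 8 (delete): buffer="cqqnveykb" (len 9), cursors c1@0 c2@6, authorship .........
After op 9 (insert('g')): buffer="gcqqnvegykb" (len 11), cursors c1@1 c2@8, authorship 1......2...
Authorship (.=original, N=cursor N): 1 . . . . . . 2 . . .
Index 7: author = 2

Answer: cursor 2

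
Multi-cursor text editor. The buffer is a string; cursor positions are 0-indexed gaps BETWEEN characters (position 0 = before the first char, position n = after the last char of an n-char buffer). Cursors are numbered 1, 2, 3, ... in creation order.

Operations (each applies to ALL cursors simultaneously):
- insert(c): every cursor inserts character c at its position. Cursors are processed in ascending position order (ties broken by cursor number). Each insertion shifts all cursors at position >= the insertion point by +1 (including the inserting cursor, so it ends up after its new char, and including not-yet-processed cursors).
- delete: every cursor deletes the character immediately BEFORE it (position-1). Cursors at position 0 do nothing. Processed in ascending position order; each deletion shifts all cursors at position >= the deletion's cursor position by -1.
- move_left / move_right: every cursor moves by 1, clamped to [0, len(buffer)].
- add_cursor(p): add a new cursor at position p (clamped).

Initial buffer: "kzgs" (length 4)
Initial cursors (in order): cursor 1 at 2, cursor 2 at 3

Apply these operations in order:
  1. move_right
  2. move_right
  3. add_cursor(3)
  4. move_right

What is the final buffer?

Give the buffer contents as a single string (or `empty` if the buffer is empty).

Answer: kzgs

Derivation:
After op 1 (move_right): buffer="kzgs" (len 4), cursors c1@3 c2@4, authorship ....
After op 2 (move_right): buffer="kzgs" (len 4), cursors c1@4 c2@4, authorship ....
After op 3 (add_cursor(3)): buffer="kzgs" (len 4), cursors c3@3 c1@4 c2@4, authorship ....
After op 4 (move_right): buffer="kzgs" (len 4), cursors c1@4 c2@4 c3@4, authorship ....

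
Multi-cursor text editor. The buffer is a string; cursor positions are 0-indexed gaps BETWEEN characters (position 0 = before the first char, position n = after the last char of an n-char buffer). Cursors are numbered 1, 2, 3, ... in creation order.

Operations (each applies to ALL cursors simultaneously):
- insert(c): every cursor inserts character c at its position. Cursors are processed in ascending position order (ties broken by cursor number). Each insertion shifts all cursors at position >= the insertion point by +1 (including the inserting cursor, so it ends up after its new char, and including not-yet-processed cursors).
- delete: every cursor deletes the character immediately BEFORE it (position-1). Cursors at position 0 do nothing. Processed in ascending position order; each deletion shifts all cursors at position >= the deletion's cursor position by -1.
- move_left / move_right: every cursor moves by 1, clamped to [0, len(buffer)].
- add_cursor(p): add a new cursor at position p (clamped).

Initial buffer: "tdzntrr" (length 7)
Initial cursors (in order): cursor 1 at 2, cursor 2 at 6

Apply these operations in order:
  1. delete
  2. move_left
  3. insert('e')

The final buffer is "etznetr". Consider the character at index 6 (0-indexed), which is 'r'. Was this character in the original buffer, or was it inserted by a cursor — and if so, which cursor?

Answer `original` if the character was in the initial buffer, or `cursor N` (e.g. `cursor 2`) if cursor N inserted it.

Answer: original

Derivation:
After op 1 (delete): buffer="tzntr" (len 5), cursors c1@1 c2@4, authorship .....
After op 2 (move_left): buffer="tzntr" (len 5), cursors c1@0 c2@3, authorship .....
After op 3 (insert('e')): buffer="etznetr" (len 7), cursors c1@1 c2@5, authorship 1...2..
Authorship (.=original, N=cursor N): 1 . . . 2 . .
Index 6: author = original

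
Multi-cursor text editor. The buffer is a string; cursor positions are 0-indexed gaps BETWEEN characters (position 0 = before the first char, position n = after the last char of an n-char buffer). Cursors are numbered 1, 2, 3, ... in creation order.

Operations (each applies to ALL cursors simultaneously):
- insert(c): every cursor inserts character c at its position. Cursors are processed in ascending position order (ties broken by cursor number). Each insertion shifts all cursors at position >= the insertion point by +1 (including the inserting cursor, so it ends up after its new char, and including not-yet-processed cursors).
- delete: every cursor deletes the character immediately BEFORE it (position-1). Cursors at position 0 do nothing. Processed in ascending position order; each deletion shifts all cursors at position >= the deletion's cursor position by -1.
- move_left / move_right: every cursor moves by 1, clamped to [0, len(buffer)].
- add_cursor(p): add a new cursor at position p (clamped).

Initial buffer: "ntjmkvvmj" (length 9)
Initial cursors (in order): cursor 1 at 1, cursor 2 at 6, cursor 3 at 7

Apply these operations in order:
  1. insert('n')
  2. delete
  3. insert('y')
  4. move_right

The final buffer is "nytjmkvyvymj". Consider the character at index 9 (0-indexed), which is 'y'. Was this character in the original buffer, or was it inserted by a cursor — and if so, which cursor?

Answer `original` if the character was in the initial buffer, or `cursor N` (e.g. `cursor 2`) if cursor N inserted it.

After op 1 (insert('n')): buffer="nntjmkvnvnmj" (len 12), cursors c1@2 c2@8 c3@10, authorship .1.....2.3..
After op 2 (delete): buffer="ntjmkvvmj" (len 9), cursors c1@1 c2@6 c3@7, authorship .........
After op 3 (insert('y')): buffer="nytjmkvyvymj" (len 12), cursors c1@2 c2@8 c3@10, authorship .1.....2.3..
After op 4 (move_right): buffer="nytjmkvyvymj" (len 12), cursors c1@3 c2@9 c3@11, authorship .1.....2.3..
Authorship (.=original, N=cursor N): . 1 . . . . . 2 . 3 . .
Index 9: author = 3

Answer: cursor 3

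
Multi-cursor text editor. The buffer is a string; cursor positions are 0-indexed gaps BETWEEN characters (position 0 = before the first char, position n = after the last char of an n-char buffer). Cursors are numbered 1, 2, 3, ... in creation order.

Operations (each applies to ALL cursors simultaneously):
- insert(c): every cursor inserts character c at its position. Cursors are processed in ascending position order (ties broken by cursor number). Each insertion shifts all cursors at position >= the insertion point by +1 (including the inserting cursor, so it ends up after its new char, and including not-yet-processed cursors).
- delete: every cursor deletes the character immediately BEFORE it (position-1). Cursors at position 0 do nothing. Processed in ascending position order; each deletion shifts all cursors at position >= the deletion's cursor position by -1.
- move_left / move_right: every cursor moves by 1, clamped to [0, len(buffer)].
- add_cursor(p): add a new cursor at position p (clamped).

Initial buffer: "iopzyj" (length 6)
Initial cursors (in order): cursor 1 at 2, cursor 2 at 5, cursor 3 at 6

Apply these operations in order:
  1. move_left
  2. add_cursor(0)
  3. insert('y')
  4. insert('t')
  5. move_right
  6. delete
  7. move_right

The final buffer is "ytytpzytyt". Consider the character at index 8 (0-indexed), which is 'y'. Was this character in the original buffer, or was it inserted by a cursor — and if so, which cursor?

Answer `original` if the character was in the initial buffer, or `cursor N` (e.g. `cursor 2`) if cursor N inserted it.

Answer: cursor 3

Derivation:
After op 1 (move_left): buffer="iopzyj" (len 6), cursors c1@1 c2@4 c3@5, authorship ......
After op 2 (add_cursor(0)): buffer="iopzyj" (len 6), cursors c4@0 c1@1 c2@4 c3@5, authorship ......
After op 3 (insert('y')): buffer="yiyopzyyyj" (len 10), cursors c4@1 c1@3 c2@7 c3@9, authorship 4.1...2.3.
After op 4 (insert('t')): buffer="ytiytopzytyytj" (len 14), cursors c4@2 c1@5 c2@10 c3@13, authorship 44.11...22.33.
After op 5 (move_right): buffer="ytiytopzytyytj" (len 14), cursors c4@3 c1@6 c2@11 c3@14, authorship 44.11...22.33.
After op 6 (delete): buffer="ytytpzytyt" (len 10), cursors c4@2 c1@4 c2@8 c3@10, authorship 4411..2233
After op 7 (move_right): buffer="ytytpzytyt" (len 10), cursors c4@3 c1@5 c2@9 c3@10, authorship 4411..2233
Authorship (.=original, N=cursor N): 4 4 1 1 . . 2 2 3 3
Index 8: author = 3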